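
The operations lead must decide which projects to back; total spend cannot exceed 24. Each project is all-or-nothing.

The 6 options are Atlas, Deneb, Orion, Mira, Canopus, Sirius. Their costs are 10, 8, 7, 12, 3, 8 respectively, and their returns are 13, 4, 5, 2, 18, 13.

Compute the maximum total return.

44

Take Atlas, Canopus, and Sirius: cost 10 + 3 + 8 = 21 ≤ 24, return 13 + 18 + 13 = 44.
No other feasible combination does better.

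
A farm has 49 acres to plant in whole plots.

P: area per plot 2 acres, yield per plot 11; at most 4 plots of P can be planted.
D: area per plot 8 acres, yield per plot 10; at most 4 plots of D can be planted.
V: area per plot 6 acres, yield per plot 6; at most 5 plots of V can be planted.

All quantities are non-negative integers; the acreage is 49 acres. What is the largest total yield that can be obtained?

90

4×P, 2×D, and 4×V: area 48 ≤ 49, yield 4·11 + 2·10 + 4·6 = 88.
4×P, 4×D, and 1×V: area 46 ≤ 49, yield 4·11 + 4·10 + 1·6 = 90.
Best is 90.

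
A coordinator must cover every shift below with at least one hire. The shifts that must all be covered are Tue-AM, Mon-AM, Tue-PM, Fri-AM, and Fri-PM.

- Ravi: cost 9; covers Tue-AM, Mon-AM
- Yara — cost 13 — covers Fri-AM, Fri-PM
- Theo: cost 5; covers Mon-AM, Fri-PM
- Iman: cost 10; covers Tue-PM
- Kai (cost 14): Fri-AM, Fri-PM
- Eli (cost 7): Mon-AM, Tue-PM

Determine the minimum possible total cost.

Choose Ravi, Yara, and Eli: together they cover Tue-AM, Mon-AM, Tue-PM, Fri-AM, Fri-PM — every shift.
Total cost: 9 + 13 + 7 = 29.

29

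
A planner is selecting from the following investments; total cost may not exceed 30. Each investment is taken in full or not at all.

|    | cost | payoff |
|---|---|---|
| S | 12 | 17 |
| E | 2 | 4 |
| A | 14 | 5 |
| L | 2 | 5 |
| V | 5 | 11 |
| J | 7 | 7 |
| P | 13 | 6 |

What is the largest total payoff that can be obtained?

Allowing fractional choices, the relaxed optimum would be about 44.9, but investments are indivisible.
S + L + V + J: cost 12 + 2 + 5 + 7 = 26 ≤ 30, payoff 17 + 5 + 11 + 7 = 40.
S + E + L + V + J: cost 12 + 2 + 2 + 5 + 7 = 28 ≤ 30, payoff 17 + 4 + 5 + 11 + 7 = 44.
S + E + V + J: cost 12 + 2 + 5 + 7 = 26 ≤ 30, payoff 17 + 4 + 11 + 7 = 39.
Best is S, E, L, V, and J with total payoff 44.

44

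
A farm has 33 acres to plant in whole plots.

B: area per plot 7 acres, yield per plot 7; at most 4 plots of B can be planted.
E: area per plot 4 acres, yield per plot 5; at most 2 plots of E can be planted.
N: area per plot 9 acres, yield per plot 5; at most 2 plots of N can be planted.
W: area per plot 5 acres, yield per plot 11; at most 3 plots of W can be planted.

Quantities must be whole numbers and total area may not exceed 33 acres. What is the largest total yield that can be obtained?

52

W has the best ratio (11/5); taking only W gives at most 3×11 = 33 (stopped by the supply cap of 3).
Mixing does better — 2×B, 1×E, and 3×W: area 33 ≤ 33, yield 2·7 + 1·5 + 3·11 = 52.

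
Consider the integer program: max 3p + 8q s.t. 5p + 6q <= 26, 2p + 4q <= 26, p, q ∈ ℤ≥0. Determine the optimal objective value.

(p,q)=(0,4): 5·0+6·4=24≤26, 2·0+4·4=16≤26, objective 32.
(p,q)=(1,3): 5·1+6·3=23≤26, 2·1+4·3=14≤26, objective 27.
(p,q)=(0,3): 5·0+6·3=18≤26, 2·0+4·3=12≤26, objective 24.
No feasible integer point exceeds 32.

32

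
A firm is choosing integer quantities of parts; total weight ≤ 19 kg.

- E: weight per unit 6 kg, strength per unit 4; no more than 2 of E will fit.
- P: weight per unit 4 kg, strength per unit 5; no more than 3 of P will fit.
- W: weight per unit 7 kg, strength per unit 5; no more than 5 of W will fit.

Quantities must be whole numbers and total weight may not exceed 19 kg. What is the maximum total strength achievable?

20

Take 3×P and 1×W: weight 19 ≤ 19, strength 3·5 + 1·5 = 20.
P has the best ratio (5/4) and is taken to its limit of 3; remaining capacity is filled optimally with the others.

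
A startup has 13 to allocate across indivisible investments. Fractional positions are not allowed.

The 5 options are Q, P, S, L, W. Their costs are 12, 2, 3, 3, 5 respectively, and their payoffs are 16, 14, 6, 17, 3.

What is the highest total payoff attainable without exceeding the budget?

Allowing fractional choices, the relaxed optimum would be about 43.7, but investments are indivisible.
P + S + L + W: cost 2 + 3 + 3 + 5 = 13 ≤ 13, payoff 14 + 6 + 17 + 3 = 40.
P + S + L: cost 2 + 3 + 3 = 8 ≤ 13, payoff 14 + 6 + 17 = 37.
Best is P, S, L, and W with total payoff 40.

40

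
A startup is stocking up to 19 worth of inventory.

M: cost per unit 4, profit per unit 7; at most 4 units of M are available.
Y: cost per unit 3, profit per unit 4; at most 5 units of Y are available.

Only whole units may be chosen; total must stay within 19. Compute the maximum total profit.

32

This is a bounded integer knapsack.
4×M and 1×Y: cost 19 ≤ 19, profit 4·7 + 1·4 = 32.
3×M and 2×Y: cost 18 ≤ 19, profit 3·7 + 2·4 = 29.
Best is 32.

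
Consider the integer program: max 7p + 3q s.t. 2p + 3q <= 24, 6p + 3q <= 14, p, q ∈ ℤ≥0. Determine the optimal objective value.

14

Relaxing integrality, the LP optimum is 16.33 at (p,q) = (2.33, 0), which is not an integer point.
(p,q)=(2,0) is feasible, giving 14.
(p,q)=(1,1) is feasible, giving 10.
(p,q)=(1,0) is feasible, giving 7.
No feasible integer point exceeds 14.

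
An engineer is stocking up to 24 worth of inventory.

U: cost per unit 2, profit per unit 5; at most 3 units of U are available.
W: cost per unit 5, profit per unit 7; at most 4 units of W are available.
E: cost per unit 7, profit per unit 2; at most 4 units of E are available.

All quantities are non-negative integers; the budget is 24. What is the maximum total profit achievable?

38

This is a bounded integer knapsack.
Take 2×U and 4×W: cost 24 ≤ 24, profit 2·5 + 4·7 = 38.
No other integer combination yields more.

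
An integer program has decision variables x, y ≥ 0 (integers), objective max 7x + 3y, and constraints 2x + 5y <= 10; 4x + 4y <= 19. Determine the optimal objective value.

28

(x,y)=(4,0) is feasible, giving 28.
(x,y)=(3,0) is feasible, giving 21.
The best lattice point is (4,0), giving 28.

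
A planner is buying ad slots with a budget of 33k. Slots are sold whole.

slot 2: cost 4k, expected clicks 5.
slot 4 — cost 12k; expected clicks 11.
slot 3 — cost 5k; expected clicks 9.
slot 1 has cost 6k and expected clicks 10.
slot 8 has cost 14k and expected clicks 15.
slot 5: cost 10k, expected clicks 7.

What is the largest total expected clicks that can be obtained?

39

Allowing fractional choices, the relaxed optimum would be about 42.7, but ad slots are indivisible.
slot 2 + slot 3 + slot 1 + slot 8: cost 4 + 5 + 6 + 14 = 29 ≤ 33, expected clicks 5 + 9 + 10 + 15 = 39.
slot 4 + slot 3 + slot 1 + slot 5: cost 12 + 5 + 6 + 10 = 33 ≤ 33, expected clicks 11 + 9 + 10 + 7 = 37.
Best is slot 2, slot 3, slot 1, and slot 8 with total expected clicks 39.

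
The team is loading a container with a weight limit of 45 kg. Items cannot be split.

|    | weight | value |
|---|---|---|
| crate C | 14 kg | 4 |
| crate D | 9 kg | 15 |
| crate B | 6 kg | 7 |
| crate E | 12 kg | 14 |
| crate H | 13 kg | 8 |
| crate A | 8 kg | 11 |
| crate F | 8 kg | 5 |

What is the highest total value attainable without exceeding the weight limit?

52

This is an integer program with binary decision variables.
Allowing fractional choices, the relaxed optimum would be about 53.2, but items are indivisible.
crate D + crate B + crate E + crate A + crate F: weight 9 + 6 + 12 + 8 + 8 = 43 ≤ 45, value 15 + 7 + 14 + 11 + 5 = 52.
crate D + crate E + crate H + crate A: weight 9 + 12 + 13 + 8 = 42 ≤ 45, value 15 + 14 + 8 + 11 = 48.
Best is crate D, crate B, crate E, crate A, and crate F with total value 52.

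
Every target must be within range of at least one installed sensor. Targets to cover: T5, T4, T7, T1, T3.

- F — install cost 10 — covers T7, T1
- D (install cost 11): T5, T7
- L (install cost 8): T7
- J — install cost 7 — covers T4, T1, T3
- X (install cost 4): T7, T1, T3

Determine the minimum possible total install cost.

The greedy cost-per-new-target heuristic would pick X, J, and D for 22, but a cheaper cover exists.
Choose D and J: together they cover T5, T4, T7, T1, T3 — every target.
Total install cost: 11 + 7 = 18.
No cover costs less than 18.

18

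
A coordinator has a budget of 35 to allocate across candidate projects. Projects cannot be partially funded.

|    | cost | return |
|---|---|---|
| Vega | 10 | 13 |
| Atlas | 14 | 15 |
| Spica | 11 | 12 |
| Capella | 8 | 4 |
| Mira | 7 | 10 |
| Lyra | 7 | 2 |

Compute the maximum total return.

40

Take Vega, Atlas, and Spica: cost 10 + 14 + 11 = 35 ≤ 35, return 13 + 15 + 12 = 40.
No other feasible combination does better.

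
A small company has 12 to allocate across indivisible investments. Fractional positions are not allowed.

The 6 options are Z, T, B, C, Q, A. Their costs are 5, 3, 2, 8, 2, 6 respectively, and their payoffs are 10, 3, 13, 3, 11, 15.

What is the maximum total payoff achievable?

Take B, Q, and A: cost 2 + 2 + 6 = 10 ≤ 12, payoff 13 + 11 + 15 = 39.
No other feasible combination does better.

39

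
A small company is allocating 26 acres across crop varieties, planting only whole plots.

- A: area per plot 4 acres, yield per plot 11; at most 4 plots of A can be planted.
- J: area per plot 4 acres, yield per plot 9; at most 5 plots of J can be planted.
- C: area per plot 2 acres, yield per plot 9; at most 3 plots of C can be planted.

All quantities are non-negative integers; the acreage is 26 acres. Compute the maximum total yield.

4×A, 1×J, and 3×C: area 26 ≤ 26, yield 4·11 + 1·9 + 3·9 = 80.
3×A, 2×J, and 3×C: area 26 ≤ 26, yield 3·11 + 2·9 + 3·9 = 78.
Best is 80.

80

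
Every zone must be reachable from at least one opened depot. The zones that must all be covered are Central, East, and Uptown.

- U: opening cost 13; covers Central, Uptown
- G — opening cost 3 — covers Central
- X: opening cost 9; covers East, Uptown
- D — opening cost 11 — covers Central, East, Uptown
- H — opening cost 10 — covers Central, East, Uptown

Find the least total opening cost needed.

This is an integer covering problem.
The greedy cost-per-new-zone heuristic would pick G and X for 12, but a cheaper cover exists.
H alone covers Central, East, Uptown — every zone.
Total opening cost: 10.
No cover costs less than 10.

10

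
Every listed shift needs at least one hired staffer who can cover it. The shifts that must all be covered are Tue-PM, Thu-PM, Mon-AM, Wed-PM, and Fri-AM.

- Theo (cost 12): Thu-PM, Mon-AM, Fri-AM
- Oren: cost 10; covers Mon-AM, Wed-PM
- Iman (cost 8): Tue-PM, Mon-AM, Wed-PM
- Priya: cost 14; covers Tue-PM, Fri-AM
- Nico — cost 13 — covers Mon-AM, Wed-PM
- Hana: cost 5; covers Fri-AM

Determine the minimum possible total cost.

The greedy cost-per-new-shift heuristic would pick Iman, Hana, and Theo for 25, but a cheaper cover exists.
Choose Theo and Iman: together they cover Tue-PM, Thu-PM, Mon-AM, Wed-PM, Fri-AM — every shift.
Total cost: 12 + 8 = 20.
No cover costs less than 20.

20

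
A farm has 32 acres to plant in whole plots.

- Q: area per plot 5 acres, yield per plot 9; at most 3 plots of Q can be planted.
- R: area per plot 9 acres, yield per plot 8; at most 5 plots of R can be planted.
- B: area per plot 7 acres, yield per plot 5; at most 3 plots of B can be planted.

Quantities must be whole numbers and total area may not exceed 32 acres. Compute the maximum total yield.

3×Q, 1×R, and 1×B: area 31 ≤ 32, yield 3·9 + 1·8 + 1·5 = 40.
3×Q and 2×B: area 29 ≤ 32, yield 3·9 + 2·5 = 37.
Best is 40.

40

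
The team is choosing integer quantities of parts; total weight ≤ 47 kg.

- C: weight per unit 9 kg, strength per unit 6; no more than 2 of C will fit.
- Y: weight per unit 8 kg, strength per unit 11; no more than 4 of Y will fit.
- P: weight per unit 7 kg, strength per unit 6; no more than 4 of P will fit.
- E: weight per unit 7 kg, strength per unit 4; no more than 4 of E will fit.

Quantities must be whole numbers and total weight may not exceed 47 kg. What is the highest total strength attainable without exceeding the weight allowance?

Y has the best ratio (11/8); taking only Y gives at most 4×11 = 44 (stopped by the supply cap of 4).
Mixing does better — 4×Y and 2×P: weight 46 ≤ 47, strength 4·11 + 2·6 = 56.

56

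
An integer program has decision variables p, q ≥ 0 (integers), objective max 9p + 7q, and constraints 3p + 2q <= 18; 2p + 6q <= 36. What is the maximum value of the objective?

57

The continuous relaxation peaks at (2.57, 5.14) with value 59.14; rounding to a feasible lattice point costs some objective.
(p,q)=(4,3): 3·4+2·3=18≤18, 2·4+6·3=26≤36, objective 57.
(p,q)=(3,4): 3·3+2·4=17≤18, 2·3+6·4=30≤36, objective 55.
(p,q)=(2,5): 3·2+2·5=16≤18, 2·2+6·5=34≤36, objective 53.
No feasible integer point exceeds 57.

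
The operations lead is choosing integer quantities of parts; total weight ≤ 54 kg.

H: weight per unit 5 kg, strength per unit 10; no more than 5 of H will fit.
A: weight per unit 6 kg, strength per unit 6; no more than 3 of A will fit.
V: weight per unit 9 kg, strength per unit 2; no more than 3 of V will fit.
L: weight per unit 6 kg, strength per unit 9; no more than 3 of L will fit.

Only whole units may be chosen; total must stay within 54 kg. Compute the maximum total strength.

H has the best ratio (10/5); taking only H gives at most 5×10 = 50 (stopped by the supply cap of 5).
Mixing does better — 5×H, 1×A, and 3×L: weight 49 ≤ 54, strength 5·10 + 1·6 + 3·9 = 83.

83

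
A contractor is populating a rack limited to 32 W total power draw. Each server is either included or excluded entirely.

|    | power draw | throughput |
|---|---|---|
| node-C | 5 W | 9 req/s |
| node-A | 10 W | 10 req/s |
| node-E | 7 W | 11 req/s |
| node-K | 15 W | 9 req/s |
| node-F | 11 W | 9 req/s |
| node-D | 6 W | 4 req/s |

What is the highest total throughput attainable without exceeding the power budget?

Treat it as a binary knapsack problem.
Take node-C, node-A, node-E, and node-D: power draw 5 + 10 + 7 + 6 = 28 ≤ 32, throughput 9 + 10 + 11 + 4 = 34.
No other feasible combination does better.

34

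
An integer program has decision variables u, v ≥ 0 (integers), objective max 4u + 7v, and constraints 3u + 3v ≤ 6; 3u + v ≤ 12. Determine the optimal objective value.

(u,v)=(0,2): 3·0+3·2=6≤6, 3·0+1·2=2≤12, objective 14.
(u,v)=(1,1): 3·1+3·1=6≤6, 3·1+1·1=4≤12, objective 11.
No feasible integer point exceeds 14.

14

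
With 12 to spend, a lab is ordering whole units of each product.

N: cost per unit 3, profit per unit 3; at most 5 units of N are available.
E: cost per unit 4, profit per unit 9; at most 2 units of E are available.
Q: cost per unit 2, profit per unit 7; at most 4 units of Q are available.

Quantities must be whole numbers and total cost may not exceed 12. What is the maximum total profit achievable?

Take 1×E and 4×Q: cost 12 ≤ 12, profit 1·9 + 4·7 = 37.
Q has the best ratio (7/2) and is taken to its limit of 4; remaining capacity is filled optimally with the others.

37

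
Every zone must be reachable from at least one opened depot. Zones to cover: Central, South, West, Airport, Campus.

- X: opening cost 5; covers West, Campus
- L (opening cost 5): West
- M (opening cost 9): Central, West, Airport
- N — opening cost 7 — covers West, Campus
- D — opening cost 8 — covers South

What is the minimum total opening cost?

22

Choose X, M, and D: together they cover Central, South, West, Airport, Campus — every zone.
Total opening cost: 5 + 9 + 8 = 22.
No cover costs less than 22.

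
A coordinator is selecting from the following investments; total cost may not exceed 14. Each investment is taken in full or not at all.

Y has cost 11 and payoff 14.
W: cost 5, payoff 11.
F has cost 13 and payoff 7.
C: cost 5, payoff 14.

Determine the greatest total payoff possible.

25

Treat it as a binary knapsack problem.
Allowing fractional choices, the relaxed optimum would be about 30.1, but investments are indivisible.
W + C: cost 5 + 5 = 10 ≤ 14, payoff 11 + 14 = 25.
C: cost 5 ≤ 14, payoff 14.
Y: cost 11 ≤ 14, payoff 14.
Best is W and C with total payoff 25.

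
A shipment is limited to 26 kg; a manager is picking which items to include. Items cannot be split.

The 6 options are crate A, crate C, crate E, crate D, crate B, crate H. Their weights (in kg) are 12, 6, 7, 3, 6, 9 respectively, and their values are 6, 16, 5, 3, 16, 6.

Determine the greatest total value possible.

41

crate C + crate D + crate B + crate H: weight 6 + 3 + 6 + 9 = 24 ≤ 26, value 16 + 3 + 16 + 6 = 41.
crate C + crate E + crate D + crate B: weight 6 + 7 + 3 + 6 = 22 ≤ 26, value 16 + 5 + 3 + 16 = 40.
Best is crate C, crate D, crate B, and crate H with total value 41.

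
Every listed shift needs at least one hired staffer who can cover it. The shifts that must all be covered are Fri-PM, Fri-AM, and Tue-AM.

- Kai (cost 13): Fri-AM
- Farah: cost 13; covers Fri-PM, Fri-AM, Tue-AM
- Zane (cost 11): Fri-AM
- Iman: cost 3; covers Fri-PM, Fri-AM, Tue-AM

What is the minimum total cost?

3

This is a weighted set-cover instance.
Iman alone covers Fri-PM, Fri-AM, Tue-AM — every shift.
Total cost: 3.
No cover costs less than 3.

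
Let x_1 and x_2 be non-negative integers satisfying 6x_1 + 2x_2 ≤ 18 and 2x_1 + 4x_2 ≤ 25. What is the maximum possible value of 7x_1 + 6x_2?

(x_1,x_2)=(1,5): 6·1+2·5=16≤18, 2·1+4·5=22≤25, objective 37.
(x_1,x_2)=(0,6): 6·0+2·6=12≤18, 2·0+4·6=24≤25, objective 36.
(x_1,x_2)=(1,4): 6·1+2·4=14≤18, 2·1+4·4=18≤25, objective 31.
(x_1,x_2)=(0,5): 6·0+2·5=10≤18, 2·0+4·5=20≤25, objective 30.
Maximum is 37 at (x_1,x_2)=(1,5).

37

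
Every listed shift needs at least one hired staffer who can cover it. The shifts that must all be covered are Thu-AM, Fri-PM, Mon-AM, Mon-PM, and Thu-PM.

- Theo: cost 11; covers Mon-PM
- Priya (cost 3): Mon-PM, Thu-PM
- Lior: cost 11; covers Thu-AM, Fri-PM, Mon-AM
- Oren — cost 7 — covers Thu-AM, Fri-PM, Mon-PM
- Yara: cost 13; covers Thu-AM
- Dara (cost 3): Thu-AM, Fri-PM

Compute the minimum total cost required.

14

This is a weighted set-cover instance.
The greedy cost-per-new-shift heuristic would pick Priya, Dara, and Lior for 17, but a cheaper cover exists.
Choose Priya and Lior: together they cover Thu-AM, Fri-PM, Mon-AM, Mon-PM, Thu-PM — every shift.
Total cost: 3 + 11 = 14.
No cover costs less than 14.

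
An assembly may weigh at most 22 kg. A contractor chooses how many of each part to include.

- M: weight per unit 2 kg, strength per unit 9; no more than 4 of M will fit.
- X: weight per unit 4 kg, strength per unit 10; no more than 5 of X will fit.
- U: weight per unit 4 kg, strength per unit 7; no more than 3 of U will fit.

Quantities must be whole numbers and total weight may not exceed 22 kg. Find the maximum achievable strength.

67

Take 3×M and 4×X: weight 22 ≤ 22, strength 3·9 + 4·10 = 67.
No other integer combination yields more.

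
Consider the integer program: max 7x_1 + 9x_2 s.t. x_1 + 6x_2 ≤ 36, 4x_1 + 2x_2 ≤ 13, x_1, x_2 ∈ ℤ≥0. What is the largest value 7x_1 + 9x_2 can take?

The continuous relaxation peaks at (0.273, 5.95) with value 55.50; rounding to a feasible lattice point costs some objective.
(x_1,x_2)=(0,6): 1·0+6·6=36≤36, 4·0+2·6=12≤13, objective 54.
(x_1,x_2)=(0,5): 1·0+6·5=30≤36, 4·0+2·5=10≤13, objective 45.
(x_1,x_2)=(1,4): 1·1+6·4=25≤36, 4·1+2·4=12≤13, objective 43.
No feasible integer point exceeds 54.

54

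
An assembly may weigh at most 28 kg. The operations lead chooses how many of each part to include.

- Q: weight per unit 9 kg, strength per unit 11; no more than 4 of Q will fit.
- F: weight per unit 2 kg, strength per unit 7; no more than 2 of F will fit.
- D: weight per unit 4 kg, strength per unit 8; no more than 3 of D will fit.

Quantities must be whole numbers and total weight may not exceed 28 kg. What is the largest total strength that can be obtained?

F has the best ratio (7/2); taking only F gives at most 2×7 = 14 (stopped by the supply cap of 2).
Mixing does better — 1×Q, 2×F, and 3×D: weight 25 ≤ 28, strength 1·11 + 2·7 + 3·8 = 49.

49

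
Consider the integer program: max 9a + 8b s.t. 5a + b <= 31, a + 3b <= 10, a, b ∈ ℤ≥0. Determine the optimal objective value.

(a,b)=(6,1): 5·6+1·1=31≤31, 1·6+3·1=9≤10, objective 62.
(a,b)=(6,0): 5·6+1·0=30≤31, 1·6+3·0=6≤10, objective 54.
(a,b)=(5,1): 5·5+1·1=26≤31, 1·5+3·1=8≤10, objective 53.
Maximum is 62 at (a,b)=(6,1).

62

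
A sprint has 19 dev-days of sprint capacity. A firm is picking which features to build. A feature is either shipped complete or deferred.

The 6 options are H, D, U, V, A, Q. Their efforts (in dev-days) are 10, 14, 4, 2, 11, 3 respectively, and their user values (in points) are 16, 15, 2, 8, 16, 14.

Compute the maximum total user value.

40

This is an integer program with binary decision variables.
Allowing fractional choices, the relaxed optimum would be about 43.8, but features are indivisible.
H + U + V + Q: effort 10 + 4 + 2 + 3 = 19 ≤ 19, user value 16 + 2 + 8 + 14 = 40.
V + A + Q: effort 2 + 11 + 3 = 16 ≤ 19, user value 8 + 16 + 14 = 38.
H + V + Q: effort 10 + 2 + 3 = 15 ≤ 19, user value 16 + 8 + 14 = 38.
Best is H, U, V, and Q with total user value 40.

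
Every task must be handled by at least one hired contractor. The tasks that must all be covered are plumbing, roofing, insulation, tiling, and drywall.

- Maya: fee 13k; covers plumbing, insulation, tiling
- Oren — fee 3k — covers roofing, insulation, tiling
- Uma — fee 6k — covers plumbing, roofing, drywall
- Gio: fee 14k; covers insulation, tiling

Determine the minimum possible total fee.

Choose Oren and Uma: together they cover plumbing, roofing, insulation, tiling, drywall — every task.
Total fee: 3 + 6 = 9.
No cover costs less than 9.

9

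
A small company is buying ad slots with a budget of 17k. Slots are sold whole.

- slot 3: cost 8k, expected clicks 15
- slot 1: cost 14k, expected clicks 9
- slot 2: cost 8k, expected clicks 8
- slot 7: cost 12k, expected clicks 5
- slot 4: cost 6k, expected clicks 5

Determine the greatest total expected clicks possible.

23

Treat it as a binary knapsack problem.
Take slot 3 and slot 2: cost 8 + 8 = 16 ≤ 17, expected clicks 15 + 8 = 23.
No other feasible combination does better.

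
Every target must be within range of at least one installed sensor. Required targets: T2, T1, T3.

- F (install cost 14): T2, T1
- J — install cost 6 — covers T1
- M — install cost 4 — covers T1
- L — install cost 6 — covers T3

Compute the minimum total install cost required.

20

The greedy cost-per-new-target heuristic would pick M, L, and F for 24, but a cheaper cover exists.
Choose F and L: together they cover T2, T1, T3 — every target.
Total install cost: 14 + 6 = 20.
No cover costs less than 20.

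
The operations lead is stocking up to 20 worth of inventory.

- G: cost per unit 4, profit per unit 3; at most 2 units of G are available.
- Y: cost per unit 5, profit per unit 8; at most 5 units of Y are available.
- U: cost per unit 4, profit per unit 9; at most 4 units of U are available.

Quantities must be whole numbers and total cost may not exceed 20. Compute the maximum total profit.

This is a bounded integer knapsack.
U has the best ratio (9/4); taking only U gives at most 4×9 = 36 (stopped by the supply cap of 4).
Mixing does better — 1×G and 4×U: cost 20 ≤ 20, profit 1·3 + 4·9 = 39.

39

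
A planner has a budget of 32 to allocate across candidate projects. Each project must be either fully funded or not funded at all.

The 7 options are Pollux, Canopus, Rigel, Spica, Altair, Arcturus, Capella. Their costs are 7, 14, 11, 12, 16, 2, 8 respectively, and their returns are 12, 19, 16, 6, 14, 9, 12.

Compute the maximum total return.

52

Allowing fractional choices, the relaxed optimum would be about 54.4, but projects are indivisible.
Pollux + Rigel + Arcturus + Capella: cost 7 + 11 + 2 + 8 = 28 ≤ 32, return 12 + 16 + 9 + 12 = 49.
Pollux + Canopus + Arcturus + Capella: cost 7 + 14 + 2 + 8 = 31 ≤ 32, return 12 + 19 + 9 + 12 = 52.
Pollux + Canopus + Rigel: cost 7 + 14 + 11 = 32 ≤ 32, return 12 + 19 + 16 = 47.
Best is Pollux, Canopus, Arcturus, and Capella with total return 52.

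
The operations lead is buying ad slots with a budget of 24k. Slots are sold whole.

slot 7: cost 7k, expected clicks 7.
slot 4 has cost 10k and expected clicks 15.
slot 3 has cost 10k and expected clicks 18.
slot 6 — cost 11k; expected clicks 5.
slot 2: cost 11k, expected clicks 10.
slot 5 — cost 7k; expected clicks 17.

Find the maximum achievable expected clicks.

slot 3 + slot 5: cost 10 + 7 = 17 ≤ 24, expected clicks 18 + 17 = 35.
slot 7 + slot 4 + slot 5: cost 7 + 10 + 7 = 24 ≤ 24, expected clicks 7 + 15 + 17 = 39.
slot 7 + slot 3 + slot 5: cost 7 + 10 + 7 = 24 ≤ 24, expected clicks 7 + 18 + 17 = 42.
Best is slot 7, slot 3, and slot 5 with total expected clicks 42.

42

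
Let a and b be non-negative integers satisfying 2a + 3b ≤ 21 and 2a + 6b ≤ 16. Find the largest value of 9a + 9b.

(a,b)=(8,0): 2·8+3·0=16≤21, 2·8+6·0=16≤16, objective 72.
(a,b)=(7,0): 2·7+3·0=14≤21, 2·7+6·0=14≤16, objective 63.
No feasible integer point exceeds 72.

72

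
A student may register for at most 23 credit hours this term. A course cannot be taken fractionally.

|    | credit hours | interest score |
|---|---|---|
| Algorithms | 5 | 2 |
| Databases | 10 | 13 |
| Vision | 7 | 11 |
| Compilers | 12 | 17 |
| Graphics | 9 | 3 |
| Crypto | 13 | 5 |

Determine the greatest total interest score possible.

This is a 0-1 knapsack instance.
Take Databases and Compilers: credit hours 10 + 12 = 22 ≤ 23, interest score 13 + 17 = 30.
No other feasible combination does better.

30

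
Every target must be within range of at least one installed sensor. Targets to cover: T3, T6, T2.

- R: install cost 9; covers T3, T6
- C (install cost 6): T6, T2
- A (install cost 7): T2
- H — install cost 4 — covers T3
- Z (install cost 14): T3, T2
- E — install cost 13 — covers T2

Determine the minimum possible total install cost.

This is a weighted set-cover instance.
Choose C and H: together they cover T3, T6, T2 — every target.
Total install cost: 6 + 4 = 10.
No cover costs less than 10.

10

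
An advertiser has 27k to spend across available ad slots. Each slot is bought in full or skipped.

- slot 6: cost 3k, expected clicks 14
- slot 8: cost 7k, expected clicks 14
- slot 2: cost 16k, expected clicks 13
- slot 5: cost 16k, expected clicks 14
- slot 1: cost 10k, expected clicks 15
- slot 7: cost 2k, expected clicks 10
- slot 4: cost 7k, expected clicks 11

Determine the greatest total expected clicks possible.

This is a 0-1 knapsack instance.
Allowing fractional choices, the relaxed optimum would be about 61.0, but ad slots are indivisible.
slot 6 + slot 1 + slot 7 + slot 4: cost 3 + 10 + 2 + 7 = 22 ≤ 27, expected clicks 14 + 15 + 10 + 11 = 50.
slot 6 + slot 8 + slot 1 + slot 7: cost 3 + 7 + 10 + 2 = 22 ≤ 27, expected clicks 14 + 14 + 15 + 10 = 53.
slot 6 + slot 8 + slot 1 + slot 4: cost 3 + 7 + 10 + 7 = 27 ≤ 27, expected clicks 14 + 14 + 15 + 11 = 54.
Best is slot 6, slot 8, slot 1, and slot 4 with total expected clicks 54.

54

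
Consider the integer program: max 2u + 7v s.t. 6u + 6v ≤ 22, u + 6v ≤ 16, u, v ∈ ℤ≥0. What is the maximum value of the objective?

16

(u,v)=(1,2): 6·1+6·2=18≤22, 1·1+6·2=13≤16, objective 16.
(u,v)=(0,2): 6·0+6·2=12≤22, 1·0+6·2=12≤16, objective 14.
Maximum is 16 at (u,v)=(1,2).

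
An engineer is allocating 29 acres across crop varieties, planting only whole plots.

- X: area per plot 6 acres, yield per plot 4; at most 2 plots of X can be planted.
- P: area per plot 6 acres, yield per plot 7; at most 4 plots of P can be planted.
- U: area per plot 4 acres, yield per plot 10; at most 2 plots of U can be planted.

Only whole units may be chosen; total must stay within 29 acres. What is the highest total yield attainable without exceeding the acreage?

41

U has the best ratio (10/4); taking only U gives at most 2×10 = 20 (stopped by the supply cap of 2).
Mixing does better — 3×P and 2×U: area 26 ≤ 29, yield 3·7 + 2·10 = 41.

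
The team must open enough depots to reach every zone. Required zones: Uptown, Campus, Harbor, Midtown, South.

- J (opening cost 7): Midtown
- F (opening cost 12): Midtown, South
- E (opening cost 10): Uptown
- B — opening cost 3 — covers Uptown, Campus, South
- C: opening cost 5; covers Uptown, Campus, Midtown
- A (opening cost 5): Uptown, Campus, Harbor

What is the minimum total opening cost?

This is a weighted set-cover instance.
Choose B, C, and A: together they cover Uptown, Campus, Harbor, Midtown, South — every zone.
Total opening cost: 3 + 5 + 5 = 13.

13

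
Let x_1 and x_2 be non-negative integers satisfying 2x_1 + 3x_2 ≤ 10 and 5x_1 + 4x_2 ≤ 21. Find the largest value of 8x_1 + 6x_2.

The continuous relaxation peaks at (4.2, 0) with value 33.60; rounding to a feasible lattice point costs some objective.
(x_1,x_2)=(4,0): 2·4+3·0=8≤10, 5·4+4·0=20≤21, objective 32.
(x_1,x_2)=(3,1): 2·3+3·1=9≤10, 5·3+4·1=19≤21, objective 30.
(x_1,x_2)=(3,0): 2·3+3·0=6≤10, 5·3+4·0=15≤21, objective 24.
No feasible integer point exceeds 32.

32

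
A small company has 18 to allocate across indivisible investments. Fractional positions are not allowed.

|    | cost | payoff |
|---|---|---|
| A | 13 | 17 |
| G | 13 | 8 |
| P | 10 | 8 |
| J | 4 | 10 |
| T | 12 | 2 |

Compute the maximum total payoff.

This is an integer program with binary decision variables.
Allowing fractional choices, the relaxed optimum would be about 27.8, but investments are indivisible.
P + J: cost 10 + 4 = 14 ≤ 18, payoff 8 + 10 = 18.
A + J: cost 13 + 4 = 17 ≤ 18, payoff 17 + 10 = 27.
G + J: cost 13 + 4 = 17 ≤ 18, payoff 8 + 10 = 18.
Best is A and J with total payoff 27.

27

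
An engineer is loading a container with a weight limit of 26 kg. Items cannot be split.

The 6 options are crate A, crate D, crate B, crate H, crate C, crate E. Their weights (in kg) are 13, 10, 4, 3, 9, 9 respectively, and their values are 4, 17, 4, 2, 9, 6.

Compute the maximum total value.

32

crate D + crate B + crate C: weight 10 + 4 + 9 = 23 ≤ 26, value 17 + 4 + 9 = 30.
crate D + crate B + crate H + crate C: weight 10 + 4 + 3 + 9 = 26 ≤ 26, value 17 + 4 + 2 + 9 = 32.
crate D + crate B + crate H + crate E: weight 10 + 4 + 3 + 9 = 26 ≤ 26, value 17 + 4 + 2 + 6 = 29.
Best is crate D, crate B, crate H, and crate C with total value 32.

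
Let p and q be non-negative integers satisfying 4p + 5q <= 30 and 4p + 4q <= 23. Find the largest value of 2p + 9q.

The continuous relaxation peaks at (0, 5.75) with value 51.75; rounding to a feasible lattice point costs some objective.
(p,q)=(0,5) is feasible, giving 45.
(p,q)=(1,4) is feasible, giving 38.
(p,q)=(0,4) is feasible, giving 36.
No feasible integer point exceeds 45.

45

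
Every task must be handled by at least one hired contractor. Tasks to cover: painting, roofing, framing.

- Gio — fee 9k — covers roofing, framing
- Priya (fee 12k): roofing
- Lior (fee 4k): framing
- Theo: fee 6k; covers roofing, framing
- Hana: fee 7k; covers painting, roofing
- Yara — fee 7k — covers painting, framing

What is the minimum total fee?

11

The greedy cost-per-new-task heuristic would pick Theo and Hana for 13, but a cheaper cover exists.
Choose Lior and Hana: together they cover painting, roofing, framing — every task.
Total fee: 4 + 7 = 11.
No cover costs less than 11.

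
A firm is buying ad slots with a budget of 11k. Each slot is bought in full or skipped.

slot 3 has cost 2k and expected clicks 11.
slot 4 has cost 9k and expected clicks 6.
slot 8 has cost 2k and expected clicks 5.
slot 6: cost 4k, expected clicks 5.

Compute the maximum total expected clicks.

slot 3 + slot 4: cost 2 + 9 = 11 ≤ 11, expected clicks 11 + 6 = 17.
slot 3 + slot 8 + slot 6: cost 2 + 2 + 4 = 8 ≤ 11, expected clicks 11 + 5 + 5 = 21.
Best is slot 3, slot 8, and slot 6 with total expected clicks 21.

21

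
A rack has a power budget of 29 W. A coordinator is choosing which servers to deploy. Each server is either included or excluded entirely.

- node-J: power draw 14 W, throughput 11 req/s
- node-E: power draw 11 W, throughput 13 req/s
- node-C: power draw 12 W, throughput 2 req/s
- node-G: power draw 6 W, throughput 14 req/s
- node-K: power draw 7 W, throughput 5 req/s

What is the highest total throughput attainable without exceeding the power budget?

Allowing fractional choices, the relaxed optimum would be about 36.4, but servers are indivisible.
node-E + node-C + node-G: power draw 11 + 12 + 6 = 29 ≤ 29, throughput 13 + 2 + 14 = 29.
node-E + node-G + node-K: power draw 11 + 6 + 7 = 24 ≤ 29, throughput 13 + 14 + 5 = 32.
node-J + node-G + node-K: power draw 14 + 6 + 7 = 27 ≤ 29, throughput 11 + 14 + 5 = 30.
Best is node-E, node-G, and node-K with total throughput 32.

32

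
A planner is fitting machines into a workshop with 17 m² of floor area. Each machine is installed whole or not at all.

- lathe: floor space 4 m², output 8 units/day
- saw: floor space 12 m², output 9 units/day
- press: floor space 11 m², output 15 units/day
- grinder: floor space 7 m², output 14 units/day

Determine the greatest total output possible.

23

lathe + press: floor space 4 + 11 = 15 ≤ 17, output 8 + 15 = 23.
lathe + grinder: floor space 4 + 7 = 11 ≤ 17, output 8 + 14 = 22.
Best is lathe and press with total output 23.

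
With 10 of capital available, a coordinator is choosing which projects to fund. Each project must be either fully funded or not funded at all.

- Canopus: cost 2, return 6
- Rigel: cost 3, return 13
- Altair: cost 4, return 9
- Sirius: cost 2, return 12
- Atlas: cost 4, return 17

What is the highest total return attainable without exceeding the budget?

42

This is an integer program with binary decision variables.
Allowing fractional choices, the relaxed optimum would be about 45.0, but projects are indivisible.
Canopus + Rigel + Atlas: cost 2 + 3 + 4 = 9 ≤ 10, return 6 + 13 + 17 = 36.
Rigel + Sirius + Atlas: cost 3 + 2 + 4 = 9 ≤ 10, return 13 + 12 + 17 = 42.
Altair + Sirius + Atlas: cost 4 + 2 + 4 = 10 ≤ 10, return 9 + 12 + 17 = 38.
Best is Rigel, Sirius, and Atlas with total return 42.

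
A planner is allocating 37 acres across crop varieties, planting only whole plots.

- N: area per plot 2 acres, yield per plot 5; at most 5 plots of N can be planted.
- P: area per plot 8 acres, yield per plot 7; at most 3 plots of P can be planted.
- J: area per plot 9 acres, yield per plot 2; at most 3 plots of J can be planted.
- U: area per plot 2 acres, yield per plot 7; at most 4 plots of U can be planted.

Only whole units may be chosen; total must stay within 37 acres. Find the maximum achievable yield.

This is a bounded integer knapsack.
U has the best ratio (7/2); taking only U gives at most 4×7 = 28 (stopped by the supply cap of 4).
Mixing does better — 5×N, 2×P, and 4×U: area 34 ≤ 37, yield 5·5 + 2·7 + 4·7 = 67.

67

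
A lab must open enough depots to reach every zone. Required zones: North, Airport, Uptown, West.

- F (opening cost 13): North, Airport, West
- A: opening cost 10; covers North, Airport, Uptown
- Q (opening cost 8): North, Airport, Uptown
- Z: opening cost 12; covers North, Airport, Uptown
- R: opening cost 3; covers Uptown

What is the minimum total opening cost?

Choose F and R: together they cover North, Airport, Uptown, West — every zone.
Total opening cost: 13 + 3 = 16.

16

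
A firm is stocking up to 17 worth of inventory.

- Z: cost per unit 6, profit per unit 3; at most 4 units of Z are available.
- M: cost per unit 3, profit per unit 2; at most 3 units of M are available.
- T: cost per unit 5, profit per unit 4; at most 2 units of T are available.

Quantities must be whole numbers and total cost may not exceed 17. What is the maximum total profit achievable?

12

T has the best ratio (4/5); taking only T gives at most 2×4 = 8 (stopped by the supply cap of 2).
Mixing does better — 2×M and 2×T: cost 16 ≤ 17, profit 2·2 + 2·4 = 12.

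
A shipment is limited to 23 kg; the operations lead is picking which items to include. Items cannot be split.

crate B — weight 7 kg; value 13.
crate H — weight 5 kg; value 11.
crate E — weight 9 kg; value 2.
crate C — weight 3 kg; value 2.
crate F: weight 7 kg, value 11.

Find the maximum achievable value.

37

Allowing fractional choices, the relaxed optimum would be about 37.2, but items are indivisible.
crate B + crate H + crate C: weight 7 + 5 + 3 = 15 ≤ 23, value 13 + 11 + 2 = 26.
crate B + crate H + crate C + crate F: weight 7 + 5 + 3 + 7 = 22 ≤ 23, value 13 + 11 + 2 + 11 = 37.
crate B + crate H + crate F: weight 7 + 5 + 7 = 19 ≤ 23, value 13 + 11 + 11 = 35.
Best is crate B, crate H, crate C, and crate F with total value 37.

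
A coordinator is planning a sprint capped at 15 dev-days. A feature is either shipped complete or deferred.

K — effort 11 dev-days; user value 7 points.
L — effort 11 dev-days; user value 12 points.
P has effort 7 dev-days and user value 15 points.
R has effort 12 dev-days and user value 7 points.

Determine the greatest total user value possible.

Allowing fractional choices, the relaxed optimum would be about 23.7, but features are indivisible.
P: effort 7 ≤ 15, user value 15.
L: effort 11 ≤ 15, user value 12.
Best is P with total user value 15.

15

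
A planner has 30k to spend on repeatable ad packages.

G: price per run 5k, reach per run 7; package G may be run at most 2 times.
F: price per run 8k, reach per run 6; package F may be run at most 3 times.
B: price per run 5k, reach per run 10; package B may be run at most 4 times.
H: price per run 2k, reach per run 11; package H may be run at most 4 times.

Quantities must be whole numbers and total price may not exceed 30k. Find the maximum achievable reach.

84

H has the best ratio (11/2); taking only H gives at most 4×11 = 44 (stopped by the supply cap of 4).
Mixing does better — 4×B and 4×H: price 28 ≤ 30, reach 4·10 + 4·11 = 84.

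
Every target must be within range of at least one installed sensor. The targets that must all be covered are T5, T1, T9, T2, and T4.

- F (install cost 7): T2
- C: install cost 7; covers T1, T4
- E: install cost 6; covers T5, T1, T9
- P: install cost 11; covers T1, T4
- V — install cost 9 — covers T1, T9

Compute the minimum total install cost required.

Choose F, C, and E: together they cover T5, T1, T9, T2, T4 — every target.
Total install cost: 7 + 7 + 6 = 20.
No cover costs less than 20.

20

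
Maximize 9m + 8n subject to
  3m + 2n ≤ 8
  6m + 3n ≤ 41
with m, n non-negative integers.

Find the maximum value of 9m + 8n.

32

(m,n)=(0,4): 3·0+2·4=8≤8, 6·0+3·4=12≤41, objective 32.
(m,n)=(0,3): 3·0+2·3=6≤8, 6·0+3·3=9≤41, objective 24.
No feasible integer point exceeds 32.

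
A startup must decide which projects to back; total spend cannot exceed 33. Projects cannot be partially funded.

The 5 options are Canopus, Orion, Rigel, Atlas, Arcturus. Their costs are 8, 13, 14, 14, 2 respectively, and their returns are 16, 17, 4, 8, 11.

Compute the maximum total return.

44

Allowing fractional choices, the relaxed optimum would be about 49.7, but projects are indivisible.
Orion + Atlas + Arcturus: cost 13 + 14 + 2 = 29 ≤ 33, return 17 + 8 + 11 = 36.
Canopus + Orion + Arcturus: cost 8 + 13 + 2 = 23 ≤ 33, return 16 + 17 + 11 = 44.
Best is Canopus, Orion, and Arcturus with total return 44.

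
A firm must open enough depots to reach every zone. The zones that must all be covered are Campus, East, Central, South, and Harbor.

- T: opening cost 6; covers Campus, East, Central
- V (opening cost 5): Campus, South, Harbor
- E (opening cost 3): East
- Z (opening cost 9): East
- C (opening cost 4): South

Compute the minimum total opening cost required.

This is an integer covering problem.
Choose T and V: together they cover Campus, East, Central, South, Harbor — every zone.
Total opening cost: 6 + 5 = 11.
No cover costs less than 11.

11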